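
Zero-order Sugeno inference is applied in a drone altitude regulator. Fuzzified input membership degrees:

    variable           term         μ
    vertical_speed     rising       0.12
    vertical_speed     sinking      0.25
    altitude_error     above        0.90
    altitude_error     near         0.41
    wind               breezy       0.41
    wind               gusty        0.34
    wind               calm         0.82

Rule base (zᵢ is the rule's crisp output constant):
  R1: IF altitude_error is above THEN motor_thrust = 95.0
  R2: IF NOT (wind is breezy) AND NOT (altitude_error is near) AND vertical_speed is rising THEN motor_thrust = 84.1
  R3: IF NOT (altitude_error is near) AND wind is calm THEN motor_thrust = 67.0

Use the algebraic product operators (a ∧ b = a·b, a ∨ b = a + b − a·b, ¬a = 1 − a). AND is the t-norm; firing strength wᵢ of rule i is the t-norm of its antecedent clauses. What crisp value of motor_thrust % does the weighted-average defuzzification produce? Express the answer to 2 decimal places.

85.18

R1 (z=95.0): above=0.90 → w = 0.9000
R2 (z=84.1): ¬breezy=1−0.41=0.59, ¬near=1−0.41=0.59, rising=0.12; AND[a·b] → w = 0.0418
R3 (z=67.0): ¬near=1−0.41=0.59, calm=0.82; AND[a·b] → w = 0.4838
Weighted average = (0.9000·95.0 + 0.0418·84.1 + 0.4838·67.0) / (0.9000 + 0.0418 + 0.4838)
  = 121.4276 / 1.4256 = 85.18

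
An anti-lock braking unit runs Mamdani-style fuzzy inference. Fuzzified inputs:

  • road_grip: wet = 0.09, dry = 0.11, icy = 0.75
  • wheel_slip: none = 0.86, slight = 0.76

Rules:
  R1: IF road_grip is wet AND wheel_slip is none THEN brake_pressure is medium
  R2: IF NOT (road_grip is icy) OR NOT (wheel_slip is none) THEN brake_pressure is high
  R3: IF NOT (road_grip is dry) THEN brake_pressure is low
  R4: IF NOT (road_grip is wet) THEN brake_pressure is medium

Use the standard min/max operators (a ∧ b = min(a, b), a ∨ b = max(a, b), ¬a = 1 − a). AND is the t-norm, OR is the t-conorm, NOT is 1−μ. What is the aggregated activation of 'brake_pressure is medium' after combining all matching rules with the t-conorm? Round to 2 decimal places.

0.91

R1: wet=0.09, none=0.86; AND[min(a, b)] → w = 0.09
R2: ¬icy=1−0.75=0.25, ¬none=1−0.86=0.14; OR[max(a, b)] → w = 0.25
R3: ¬dry=1−0.11=0.89 → w = 0.89
R4: ¬wet=1−0.09=0.91 → w = 0.91
Rules with consequent 'medium': {R1, R4} → strengths 0.09, 0.91
Aggregate via t-conorm [max(a, b)]: 0.91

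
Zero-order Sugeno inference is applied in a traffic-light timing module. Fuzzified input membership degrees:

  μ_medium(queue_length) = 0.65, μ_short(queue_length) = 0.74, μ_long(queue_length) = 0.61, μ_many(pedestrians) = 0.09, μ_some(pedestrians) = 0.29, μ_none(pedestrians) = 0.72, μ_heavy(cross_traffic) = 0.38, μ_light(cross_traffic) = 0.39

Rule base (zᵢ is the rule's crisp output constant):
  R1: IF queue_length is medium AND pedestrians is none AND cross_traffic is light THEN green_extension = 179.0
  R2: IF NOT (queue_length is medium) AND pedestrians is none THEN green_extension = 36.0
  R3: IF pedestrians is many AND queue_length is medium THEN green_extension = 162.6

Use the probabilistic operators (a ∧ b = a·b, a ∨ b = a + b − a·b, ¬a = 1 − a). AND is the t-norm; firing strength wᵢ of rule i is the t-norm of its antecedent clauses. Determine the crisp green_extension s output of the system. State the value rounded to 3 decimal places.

103.962

R1 (z=179.0): medium=0.65, none=0.72, light=0.39; AND[a·b] → w = 0.1825
R2 (z=36.0): ¬medium=1−0.65=0.35, none=0.72; AND[a·b] → w = 0.2520
R3 (z=162.6): many=0.09, medium=0.65; AND[a·b] → w = 0.0585
Weighted average = (0.1825·179.0 + 0.2520·36.0 + 0.0585·162.6) / (0.1825 + 0.2520 + 0.0585)
  = 51.2552 / 0.4930 = 103.962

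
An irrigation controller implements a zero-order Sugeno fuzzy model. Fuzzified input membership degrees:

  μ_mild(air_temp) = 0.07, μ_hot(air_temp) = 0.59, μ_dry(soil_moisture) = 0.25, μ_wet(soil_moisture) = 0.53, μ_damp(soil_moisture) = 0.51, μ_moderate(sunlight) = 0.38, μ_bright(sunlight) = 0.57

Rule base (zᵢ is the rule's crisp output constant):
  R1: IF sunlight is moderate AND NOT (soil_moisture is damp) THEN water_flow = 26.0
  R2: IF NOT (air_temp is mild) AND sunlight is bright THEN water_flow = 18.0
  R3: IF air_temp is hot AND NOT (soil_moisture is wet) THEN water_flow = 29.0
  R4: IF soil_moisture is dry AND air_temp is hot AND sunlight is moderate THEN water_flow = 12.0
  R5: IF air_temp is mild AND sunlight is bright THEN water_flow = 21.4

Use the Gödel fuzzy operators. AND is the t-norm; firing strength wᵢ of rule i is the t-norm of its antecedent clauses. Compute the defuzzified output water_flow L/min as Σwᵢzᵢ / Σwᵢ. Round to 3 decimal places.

21.993

R1 (z=26.0): moderate=0.38, ¬damp=1−0.51=0.49; AND[min(a, b)] → w = 0.38
R2 (z=18.0): ¬mild=1−0.07=0.93, bright=0.57; AND[min(a, b)] → w = 0.57
R3 (z=29.0): hot=0.59, ¬wet=1−0.53=0.47; AND[min(a, b)] → w = 0.47
R4 (z=12.0): dry=0.25, hot=0.59, moderate=0.38; AND[min(a, b)] → w = 0.25
R5 (z=21.4): mild=0.07, bright=0.57; AND[min(a, b)] → w = 0.07
Weighted average = (0.38·26.0 + 0.57·18.0 + 0.47·29.0 + 0.25·12.0 + 0.07·21.4) / (0.38 + 0.57 + 0.47 + 0.25 + 0.07)
  = 38.2680 / 1.7400 = 21.993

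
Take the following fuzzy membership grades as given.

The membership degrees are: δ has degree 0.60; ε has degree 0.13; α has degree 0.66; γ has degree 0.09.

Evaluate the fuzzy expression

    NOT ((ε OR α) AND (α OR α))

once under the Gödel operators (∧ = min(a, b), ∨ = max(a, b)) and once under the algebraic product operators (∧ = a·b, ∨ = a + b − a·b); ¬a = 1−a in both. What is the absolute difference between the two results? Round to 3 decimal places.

Under Gödel:
  ε OR α = max(a, b) on (0.13, 0.66) = 0.66
  α OR α = max(a, b) on (0.66, 0.66) = 0.66
  (ε OR α) AND (α OR α) = min(a, b) on (0.66, 0.66) = 0.66
  NOT ((ε OR α) AND (α OR α)) = 1 − 0.66 = 0.34
  → value = 0.3400
Under algebraic product:
  ε OR α = a + b − a·b on (0.1300, 0.6600) = 0.7042
  α OR α = a + b − a·b on (0.6600, 0.6600) = 0.8844
  (ε OR α) AND (α OR α) = a·b on (0.7042, 0.8844) = 0.6228
  NOT ((ε OR α) AND (α OR α)) = 1 − 0.6228 = 0.3772
  → value = 0.3772
|0.3400 − 0.3772| = 0.037

0.037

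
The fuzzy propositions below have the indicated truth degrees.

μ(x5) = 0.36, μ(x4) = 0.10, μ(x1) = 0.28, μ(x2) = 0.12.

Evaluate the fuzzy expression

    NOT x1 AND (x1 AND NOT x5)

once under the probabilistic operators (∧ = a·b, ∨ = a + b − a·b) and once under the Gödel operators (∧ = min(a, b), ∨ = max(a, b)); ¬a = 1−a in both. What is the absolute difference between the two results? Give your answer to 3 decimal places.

Under probabilistic:
  NOT x1 = 1 − 0.2800 = 0.7200
  NOT x5 = 1 − 0.3600 = 0.6400
  x1 AND NOT x5 = a·b on (0.2800, 0.6400) = 0.1792
  NOT x1 AND (x1 AND NOT x5) = a·b on (0.7200, 0.1792) = 0.1290
  → value = 0.1290
Under Gödel:
  NOT x1 = 1 − 0.28 = 0.72
  NOT x5 = 1 − 0.36 = 0.64
  x1 AND NOT x5 = min(a, b) on (0.28, 0.64) = 0.28
  NOT x1 AND (x1 AND NOT x5) = min(a, b) on (0.72, 0.28) = 0.28
  → value = 0.2800
|0.1290 − 0.2800| = 0.151

0.151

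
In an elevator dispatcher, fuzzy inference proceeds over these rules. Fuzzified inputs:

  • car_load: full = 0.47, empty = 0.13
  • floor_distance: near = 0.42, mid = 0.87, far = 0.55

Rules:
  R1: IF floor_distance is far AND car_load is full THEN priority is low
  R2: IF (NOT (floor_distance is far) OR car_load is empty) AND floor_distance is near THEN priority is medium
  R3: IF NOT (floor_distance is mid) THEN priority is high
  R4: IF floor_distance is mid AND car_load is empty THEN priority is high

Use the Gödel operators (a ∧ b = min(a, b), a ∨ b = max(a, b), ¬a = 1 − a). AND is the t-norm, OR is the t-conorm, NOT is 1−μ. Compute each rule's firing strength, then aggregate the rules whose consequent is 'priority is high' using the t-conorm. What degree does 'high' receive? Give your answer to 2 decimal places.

0.13

R1: far=0.55, full=0.47; AND[min(a, b)] → w = 0.47
R2: (¬far=1−0.55=0.45 OR empty=0.13) = 0.45; AND[min(a, b)] with near=0.42 → w = 0.42
R3: ¬mid=1−0.87=0.13 → w = 0.13
R4: mid=0.87, empty=0.13; AND[min(a, b)] → w = 0.13
Rules with consequent 'high': {R3, R4} → strengths 0.13, 0.13
Aggregate via t-conorm [max(a, b)]: 0.13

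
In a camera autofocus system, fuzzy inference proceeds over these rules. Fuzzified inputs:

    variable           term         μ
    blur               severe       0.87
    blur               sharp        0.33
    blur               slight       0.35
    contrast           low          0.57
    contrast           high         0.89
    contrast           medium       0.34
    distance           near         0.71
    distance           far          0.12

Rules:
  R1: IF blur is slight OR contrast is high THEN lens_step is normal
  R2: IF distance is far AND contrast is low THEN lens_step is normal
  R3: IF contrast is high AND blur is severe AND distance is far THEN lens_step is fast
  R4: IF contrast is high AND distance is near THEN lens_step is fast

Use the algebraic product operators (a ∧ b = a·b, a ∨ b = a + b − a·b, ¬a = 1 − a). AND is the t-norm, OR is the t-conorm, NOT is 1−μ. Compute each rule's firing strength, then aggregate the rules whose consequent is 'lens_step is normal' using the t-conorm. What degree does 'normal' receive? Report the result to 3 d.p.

R1: slight=0.35, high=0.89; OR[a + b − a·b] → w = 0.9285
R2: far=0.12, low=0.57; AND[a·b] → w = 0.0684
R3: high=0.89, severe=0.87, far=0.12; AND[a·b] → w = 0.0929
R4: high=0.89, near=0.71; AND[a·b] → w = 0.6319
Rules with consequent 'normal': {R1, R2} → strengths 0.9285, 0.0684
Aggregate via t-conorm [a + b − a·b]: 0.9334

0.933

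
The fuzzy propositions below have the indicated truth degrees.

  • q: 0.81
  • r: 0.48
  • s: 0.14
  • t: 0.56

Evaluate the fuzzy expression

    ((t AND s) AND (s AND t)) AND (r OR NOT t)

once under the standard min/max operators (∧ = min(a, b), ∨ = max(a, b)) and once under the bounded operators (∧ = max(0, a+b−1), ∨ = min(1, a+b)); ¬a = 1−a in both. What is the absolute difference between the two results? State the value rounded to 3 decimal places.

Under standard min/max:
  t AND s = min(a, b) on (0.56, 0.14) = 0.14
  s AND t = min(a, b) on (0.14, 0.56) = 0.14
  (t AND s) AND (s AND t) = min(a, b) on (0.14, 0.14) = 0.14
  NOT t = 1 − 0.56 = 0.44
  r OR NOT t = max(a, b) on (0.48, 0.44) = 0.48
  ((t AND s) AND (s AND t)) AND (r OR NOT t) = min(a, b) on (0.14, 0.48) = 0.14
  → value = 0.1400
Under bounded:
  t AND s = max(0, a+b−1) on (0.56, 0.14) = 0.00
  s AND t = max(0, a+b−1) on (0.14, 0.56) = 0.00
  (t AND s) AND (s AND t) = max(0, a+b−1) on (0.00, 0.00) = 0.00
  NOT t = 1 − 0.56 = 0.44
  r OR NOT t = min(1, a+b) on (0.48, 0.44) = 0.92
  ((t AND s) AND (s AND t)) AND (r OR NOT t) = max(0, a+b−1) on (0.00, 0.92) = 0.00
  → value = 0.0000
|0.1400 − 0.0000| = 0.140

0.140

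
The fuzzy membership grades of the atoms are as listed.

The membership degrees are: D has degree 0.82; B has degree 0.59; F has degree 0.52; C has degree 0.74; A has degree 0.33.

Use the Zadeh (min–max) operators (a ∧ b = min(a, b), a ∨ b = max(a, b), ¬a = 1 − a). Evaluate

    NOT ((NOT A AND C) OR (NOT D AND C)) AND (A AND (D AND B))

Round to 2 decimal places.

0.33

NOT A = 1 − 0.33 = 0.67
NOT A AND C = min(a, b) on (0.67, 0.74) = 0.67
NOT D = 1 − 0.82 = 0.18
NOT D AND C = min(a, b) on (0.18, 0.74) = 0.18
(NOT A AND C) OR (NOT D AND C) = max(a, b) on (0.67, 0.18) = 0.67
NOT ((NOT A AND C) OR (NOT D AND C)) = 1 − 0.67 = 0.33
D AND B = min(a, b) on (0.82, 0.59) = 0.59
A AND (D AND B) = min(a, b) on (0.33, 0.59) = 0.33
NOT ((NOT A AND C) OR (NOT D AND C)) AND (A AND (D AND B)) = min(a, b) on (0.33, 0.33) = 0.33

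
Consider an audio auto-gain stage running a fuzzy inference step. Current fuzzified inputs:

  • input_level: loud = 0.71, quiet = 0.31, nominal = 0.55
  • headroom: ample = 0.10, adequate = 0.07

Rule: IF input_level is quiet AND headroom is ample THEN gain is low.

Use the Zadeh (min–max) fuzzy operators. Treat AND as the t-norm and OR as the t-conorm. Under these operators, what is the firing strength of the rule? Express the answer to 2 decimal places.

0.10

firing strength: quiet=0.31, ample=0.10; AND[min(a, b)] → w = 0.10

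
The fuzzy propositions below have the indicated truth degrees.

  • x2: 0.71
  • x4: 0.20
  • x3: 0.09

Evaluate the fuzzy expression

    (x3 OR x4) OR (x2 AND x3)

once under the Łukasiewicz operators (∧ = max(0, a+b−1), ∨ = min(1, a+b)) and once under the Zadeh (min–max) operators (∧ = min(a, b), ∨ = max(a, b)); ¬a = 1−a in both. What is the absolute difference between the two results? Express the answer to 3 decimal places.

Under Łukasiewicz:
  x3 OR x4 = min(1, a+b) on (0.09, 0.20) = 0.29
  x2 AND x3 = max(0, a+b−1) on (0.71, 0.09) = 0.00
  (x3 OR x4) OR (x2 AND x3) = min(1, a+b) on (0.29, 0.00) = 0.29
  → value = 0.2900
Under Zadeh (min–max):
  x3 OR x4 = max(a, b) on (0.09, 0.20) = 0.20
  x2 AND x3 = min(a, b) on (0.71, 0.09) = 0.09
  (x3 OR x4) OR (x2 AND x3) = max(a, b) on (0.20, 0.09) = 0.20
  → value = 0.2000
|0.2900 − 0.2000| = 0.090

0.090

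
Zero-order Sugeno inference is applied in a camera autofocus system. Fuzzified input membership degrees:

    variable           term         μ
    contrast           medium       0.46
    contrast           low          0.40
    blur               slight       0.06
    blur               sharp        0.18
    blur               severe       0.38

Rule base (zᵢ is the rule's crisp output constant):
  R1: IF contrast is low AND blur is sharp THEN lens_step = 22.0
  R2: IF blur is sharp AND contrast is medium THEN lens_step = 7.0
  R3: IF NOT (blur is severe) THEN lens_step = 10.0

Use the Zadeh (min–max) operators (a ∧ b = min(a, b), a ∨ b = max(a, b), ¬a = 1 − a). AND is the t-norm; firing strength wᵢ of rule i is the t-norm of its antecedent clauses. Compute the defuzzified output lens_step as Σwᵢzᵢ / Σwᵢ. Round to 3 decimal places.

R1 (z=22.0): low=0.40, sharp=0.18; AND[min(a, b)] → w = 0.18
R2 (z=7.0): sharp=0.18, medium=0.46; AND[min(a, b)] → w = 0.18
R3 (z=10.0): ¬severe=1−0.38=0.62 → w = 0.62
Weighted average = (0.18·22.0 + 0.18·7.0 + 0.62·10.0) / (0.18 + 0.18 + 0.62)
  = 11.4200 / 0.9800 = 11.653

11.653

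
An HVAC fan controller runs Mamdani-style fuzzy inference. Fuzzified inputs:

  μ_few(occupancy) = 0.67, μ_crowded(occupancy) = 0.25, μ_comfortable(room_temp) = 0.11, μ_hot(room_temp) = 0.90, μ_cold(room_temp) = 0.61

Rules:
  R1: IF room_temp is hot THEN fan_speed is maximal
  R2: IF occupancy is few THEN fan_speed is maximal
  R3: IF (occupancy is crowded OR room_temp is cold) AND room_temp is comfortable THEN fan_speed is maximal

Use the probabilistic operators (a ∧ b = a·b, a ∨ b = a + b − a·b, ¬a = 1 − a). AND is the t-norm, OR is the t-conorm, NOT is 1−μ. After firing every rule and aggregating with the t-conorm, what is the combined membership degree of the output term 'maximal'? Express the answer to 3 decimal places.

0.970

R1: hot=0.90 → w = 0.9000
R2: few=0.67 → w = 0.6700
R3: (crowded=0.25 OR cold=0.61) = 0.7075; AND[a·b] with comfortable=0.11 → w = 0.0778
Rules with consequent 'maximal': {R1, R2, R3} → strengths 0.9000, 0.6700, 0.0778
Aggregate via t-conorm [a + b − a·b]: 0.9696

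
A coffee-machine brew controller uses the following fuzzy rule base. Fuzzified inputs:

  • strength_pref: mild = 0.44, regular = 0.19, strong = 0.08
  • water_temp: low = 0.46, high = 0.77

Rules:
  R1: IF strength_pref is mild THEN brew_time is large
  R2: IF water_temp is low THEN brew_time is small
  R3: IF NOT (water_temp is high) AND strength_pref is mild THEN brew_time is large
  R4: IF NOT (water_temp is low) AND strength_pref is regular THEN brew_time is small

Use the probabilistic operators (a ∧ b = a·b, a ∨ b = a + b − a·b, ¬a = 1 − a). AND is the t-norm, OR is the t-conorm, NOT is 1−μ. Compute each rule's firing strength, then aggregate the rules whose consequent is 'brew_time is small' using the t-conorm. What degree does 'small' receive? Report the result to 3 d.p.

R1: mild=0.44 → w = 0.4400
R2: low=0.46 → w = 0.4600
R3: ¬high=1−0.77=0.23, mild=0.44; AND[a·b] → w = 0.1012
R4: ¬low=1−0.46=0.54, regular=0.19; AND[a·b] → w = 0.1026
Rules with consequent 'small': {R2, R4} → strengths 0.4600, 0.1026
Aggregate via t-conorm [a + b − a·b]: 0.5154

0.515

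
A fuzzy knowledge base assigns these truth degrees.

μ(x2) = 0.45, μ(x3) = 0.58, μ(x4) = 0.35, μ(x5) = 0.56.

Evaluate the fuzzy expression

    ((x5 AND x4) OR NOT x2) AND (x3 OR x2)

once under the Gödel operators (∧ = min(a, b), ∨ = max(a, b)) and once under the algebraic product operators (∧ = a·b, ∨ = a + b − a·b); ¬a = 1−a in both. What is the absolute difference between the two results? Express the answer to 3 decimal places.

0.059

Under Gödel:
  x5 AND x4 = min(a, b) on (0.56, 0.35) = 0.35
  NOT x2 = 1 − 0.45 = 0.55
  (x5 AND x4) OR NOT x2 = max(a, b) on (0.35, 0.55) = 0.55
  x3 OR x2 = max(a, b) on (0.58, 0.45) = 0.58
  ((x5 AND x4) OR NOT x2) AND (x3 OR x2) = min(a, b) on (0.55, 0.58) = 0.55
  → value = 0.5500
Under algebraic product:
  x5 AND x4 = a·b on (0.5600, 0.3500) = 0.1960
  NOT x2 = 1 − 0.4500 = 0.5500
  (x5 AND x4) OR NOT x2 = a + b − a·b on (0.1960, 0.5500) = 0.6382
  x3 OR x2 = a + b − a·b on (0.5800, 0.4500) = 0.7690
  ((x5 AND x4) OR NOT x2) AND (x3 OR x2) = a·b on (0.6382, 0.7690) = 0.4908
  → value = 0.4908
|0.5500 − 0.4908| = 0.059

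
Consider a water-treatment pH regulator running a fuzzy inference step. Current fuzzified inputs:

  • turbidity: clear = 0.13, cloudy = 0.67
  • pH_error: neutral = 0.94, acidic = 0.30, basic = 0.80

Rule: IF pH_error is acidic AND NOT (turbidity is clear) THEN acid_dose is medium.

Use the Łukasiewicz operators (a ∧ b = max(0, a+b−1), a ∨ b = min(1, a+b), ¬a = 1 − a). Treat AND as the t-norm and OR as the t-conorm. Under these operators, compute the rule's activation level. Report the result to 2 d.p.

firing strength: acidic=0.30, ¬clear=1−0.13=0.87; AND[max(0, a+b−1)] → w = 0.17

0.17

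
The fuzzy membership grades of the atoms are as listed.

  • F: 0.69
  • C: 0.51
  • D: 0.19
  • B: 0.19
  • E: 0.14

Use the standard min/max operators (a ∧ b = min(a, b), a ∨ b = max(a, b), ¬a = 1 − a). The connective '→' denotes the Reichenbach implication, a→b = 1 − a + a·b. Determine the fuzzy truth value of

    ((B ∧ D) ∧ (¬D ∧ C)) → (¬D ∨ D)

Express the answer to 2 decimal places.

0.96

B ∧ D = min(a, b) on (0.19, 0.19) = 0.19
¬D = 1 − 0.19 = 0.81
¬D ∧ C = min(a, b) on (0.81, 0.51) = 0.51
(B ∧ D) ∧ (¬D ∧ C) = min(a, b) on (0.19, 0.51) = 0.19
¬D = 1 − 0.19 = 0.81
¬D ∨ D = max(a, b) on (0.81, 0.19) = 0.81
((B ∧ D) ∧ (¬D ∧ C)) → (¬D ∨ D)  [Reichenbach: 1 − a + a·b] with a=0.19, b=0.81 → 0.96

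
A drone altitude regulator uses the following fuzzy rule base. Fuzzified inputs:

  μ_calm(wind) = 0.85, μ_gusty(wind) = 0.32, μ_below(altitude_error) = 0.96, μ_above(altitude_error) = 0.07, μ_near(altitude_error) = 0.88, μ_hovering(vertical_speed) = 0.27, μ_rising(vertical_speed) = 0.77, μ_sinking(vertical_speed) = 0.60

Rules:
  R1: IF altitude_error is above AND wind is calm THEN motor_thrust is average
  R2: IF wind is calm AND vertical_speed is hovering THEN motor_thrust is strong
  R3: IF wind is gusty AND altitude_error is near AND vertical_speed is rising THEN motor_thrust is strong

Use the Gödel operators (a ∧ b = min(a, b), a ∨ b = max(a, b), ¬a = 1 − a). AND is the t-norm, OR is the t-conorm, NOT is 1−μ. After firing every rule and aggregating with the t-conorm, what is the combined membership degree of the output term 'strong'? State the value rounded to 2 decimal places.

0.32

R1: above=0.07, calm=0.85; AND[min(a, b)] → w = 0.07
R2: calm=0.85, hovering=0.27; AND[min(a, b)] → w = 0.27
R3: gusty=0.32, near=0.88, rising=0.77; AND[min(a, b)] → w = 0.32
Rules with consequent 'strong': {R2, R3} → strengths 0.27, 0.32
Aggregate via t-conorm [max(a, b)]: 0.32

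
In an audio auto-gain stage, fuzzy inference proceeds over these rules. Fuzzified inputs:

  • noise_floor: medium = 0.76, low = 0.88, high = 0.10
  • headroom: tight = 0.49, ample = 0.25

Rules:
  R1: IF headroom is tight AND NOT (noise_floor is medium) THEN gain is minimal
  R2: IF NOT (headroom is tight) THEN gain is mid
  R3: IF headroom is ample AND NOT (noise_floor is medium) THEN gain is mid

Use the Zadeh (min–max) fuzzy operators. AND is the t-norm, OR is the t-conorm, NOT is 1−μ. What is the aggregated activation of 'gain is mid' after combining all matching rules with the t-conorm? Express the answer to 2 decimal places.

R1: tight=0.49, ¬medium=1−0.76=0.24; AND[min(a, b)] → w = 0.24
R2: ¬tight=1−0.49=0.51 → w = 0.51
R3: ample=0.25, ¬medium=1−0.76=0.24; AND[min(a, b)] → w = 0.24
Rules with consequent 'mid': {R2, R3} → strengths 0.51, 0.24
Aggregate via t-conorm [max(a, b)]: 0.51

0.51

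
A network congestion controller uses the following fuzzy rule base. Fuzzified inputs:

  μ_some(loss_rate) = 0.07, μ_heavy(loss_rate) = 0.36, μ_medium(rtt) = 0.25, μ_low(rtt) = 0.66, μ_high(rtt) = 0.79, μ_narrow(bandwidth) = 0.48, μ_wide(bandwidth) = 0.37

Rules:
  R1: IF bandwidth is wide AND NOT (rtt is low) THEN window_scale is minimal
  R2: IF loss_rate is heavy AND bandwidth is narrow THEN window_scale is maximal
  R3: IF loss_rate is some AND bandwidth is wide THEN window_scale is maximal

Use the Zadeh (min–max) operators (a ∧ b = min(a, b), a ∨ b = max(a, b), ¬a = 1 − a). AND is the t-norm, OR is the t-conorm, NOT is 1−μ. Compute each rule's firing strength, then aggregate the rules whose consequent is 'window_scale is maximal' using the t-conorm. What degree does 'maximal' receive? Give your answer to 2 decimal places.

R1: wide=0.37, ¬low=1−0.66=0.34; AND[min(a, b)] → w = 0.34
R2: heavy=0.36, narrow=0.48; AND[min(a, b)] → w = 0.36
R3: some=0.07, wide=0.37; AND[min(a, b)] → w = 0.07
Rules with consequent 'maximal': {R2, R3} → strengths 0.36, 0.07
Aggregate via t-conorm [max(a, b)]: 0.36

0.36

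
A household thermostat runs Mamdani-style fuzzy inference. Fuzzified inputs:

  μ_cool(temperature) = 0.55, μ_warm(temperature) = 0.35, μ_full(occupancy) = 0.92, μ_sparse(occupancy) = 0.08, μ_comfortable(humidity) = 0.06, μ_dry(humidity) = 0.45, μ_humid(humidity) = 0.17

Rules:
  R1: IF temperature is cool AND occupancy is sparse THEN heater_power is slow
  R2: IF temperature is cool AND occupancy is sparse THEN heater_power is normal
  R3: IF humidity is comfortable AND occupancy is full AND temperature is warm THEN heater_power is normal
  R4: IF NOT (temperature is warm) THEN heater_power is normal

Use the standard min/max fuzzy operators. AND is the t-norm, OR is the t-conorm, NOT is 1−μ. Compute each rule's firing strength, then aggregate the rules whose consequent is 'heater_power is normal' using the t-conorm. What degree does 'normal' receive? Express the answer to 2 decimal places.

0.65

R1: cool=0.55, sparse=0.08; AND[min(a, b)] → w = 0.08
R2: cool=0.55, sparse=0.08; AND[min(a, b)] → w = 0.08
R3: comfortable=0.06, full=0.92, warm=0.35; AND[min(a, b)] → w = 0.06
R4: ¬warm=1−0.35=0.65 → w = 0.65
Rules with consequent 'normal': {R2, R3, R4} → strengths 0.08, 0.06, 0.65
Aggregate via t-conorm [max(a, b)]: 0.65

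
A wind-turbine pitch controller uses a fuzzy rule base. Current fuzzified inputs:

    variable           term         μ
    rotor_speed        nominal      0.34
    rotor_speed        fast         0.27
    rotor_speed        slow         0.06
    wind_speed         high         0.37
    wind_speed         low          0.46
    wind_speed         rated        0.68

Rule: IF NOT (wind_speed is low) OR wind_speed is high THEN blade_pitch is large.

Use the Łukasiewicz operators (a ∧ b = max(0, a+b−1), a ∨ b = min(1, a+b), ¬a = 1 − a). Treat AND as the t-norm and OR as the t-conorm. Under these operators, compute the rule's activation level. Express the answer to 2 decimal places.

0.91

firing strength: ¬low=1−0.46=0.54, high=0.37; OR[min(1, a+b)] → w = 0.91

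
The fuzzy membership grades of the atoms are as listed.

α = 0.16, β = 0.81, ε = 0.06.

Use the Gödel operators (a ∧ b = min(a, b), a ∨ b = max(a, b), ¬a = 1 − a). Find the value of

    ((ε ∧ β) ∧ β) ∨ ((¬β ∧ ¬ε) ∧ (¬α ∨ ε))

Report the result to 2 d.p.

ε ∧ β = min(a, b) on (0.06, 0.81) = 0.06
(ε ∧ β) ∧ β = min(a, b) on (0.06, 0.81) = 0.06
¬β = 1 − 0.81 = 0.19
¬ε = 1 − 0.06 = 0.94
¬β ∧ ¬ε = min(a, b) on (0.19, 0.94) = 0.19
¬α = 1 − 0.16 = 0.84
¬α ∨ ε = max(a, b) on (0.84, 0.06) = 0.84
(¬β ∧ ¬ε) ∧ (¬α ∨ ε) = min(a, b) on (0.19, 0.84) = 0.19
((ε ∧ β) ∧ β) ∨ ((¬β ∧ ¬ε) ∧ (¬α ∨ ε)) = max(a, b) on (0.06, 0.19) = 0.19

0.19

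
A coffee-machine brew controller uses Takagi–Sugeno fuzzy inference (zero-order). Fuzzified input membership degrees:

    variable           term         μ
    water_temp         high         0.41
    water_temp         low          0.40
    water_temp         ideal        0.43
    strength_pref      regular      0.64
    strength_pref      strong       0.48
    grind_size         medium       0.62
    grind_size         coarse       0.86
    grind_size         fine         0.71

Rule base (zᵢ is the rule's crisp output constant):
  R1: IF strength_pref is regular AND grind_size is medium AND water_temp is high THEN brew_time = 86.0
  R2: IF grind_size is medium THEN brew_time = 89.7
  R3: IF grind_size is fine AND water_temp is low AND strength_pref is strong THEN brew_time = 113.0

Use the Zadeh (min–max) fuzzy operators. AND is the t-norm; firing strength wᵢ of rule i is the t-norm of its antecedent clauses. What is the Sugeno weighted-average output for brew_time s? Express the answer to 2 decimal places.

95.16

R1 (z=86.0): regular=0.64, medium=0.62, high=0.41; AND[min(a, b)] → w = 0.41
R2 (z=89.7): medium=0.62 → w = 0.62
R3 (z=113.0): fine=0.71, low=0.40, strong=0.48; AND[min(a, b)] → w = 0.40
Weighted average = (0.41·86.0 + 0.62·89.7 + 0.40·113.0) / (0.41 + 0.62 + 0.40)
  = 136.0740 / 1.4300 = 95.16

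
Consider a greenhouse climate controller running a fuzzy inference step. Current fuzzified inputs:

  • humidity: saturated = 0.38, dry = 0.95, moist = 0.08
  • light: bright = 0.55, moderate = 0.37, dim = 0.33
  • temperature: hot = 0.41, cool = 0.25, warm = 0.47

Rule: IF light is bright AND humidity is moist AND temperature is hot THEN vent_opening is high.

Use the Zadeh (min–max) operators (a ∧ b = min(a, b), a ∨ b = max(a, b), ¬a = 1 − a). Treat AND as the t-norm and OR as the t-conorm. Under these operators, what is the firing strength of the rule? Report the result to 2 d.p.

firing strength: bright=0.55, moist=0.08, hot=0.41; AND[min(a, b)] → w = 0.08

0.08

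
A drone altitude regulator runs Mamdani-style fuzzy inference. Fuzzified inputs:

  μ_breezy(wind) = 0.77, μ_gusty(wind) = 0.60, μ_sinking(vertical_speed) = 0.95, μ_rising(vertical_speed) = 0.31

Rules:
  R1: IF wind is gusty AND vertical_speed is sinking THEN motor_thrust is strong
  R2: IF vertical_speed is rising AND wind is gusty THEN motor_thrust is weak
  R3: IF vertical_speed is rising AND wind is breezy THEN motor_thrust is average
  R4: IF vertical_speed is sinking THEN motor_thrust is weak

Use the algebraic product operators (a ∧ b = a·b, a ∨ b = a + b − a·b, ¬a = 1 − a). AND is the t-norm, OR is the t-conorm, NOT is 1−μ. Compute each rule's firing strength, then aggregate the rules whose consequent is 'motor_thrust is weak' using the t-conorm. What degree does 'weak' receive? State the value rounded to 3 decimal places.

0.959

R1: gusty=0.60, sinking=0.95; AND[a·b] → w = 0.5700
R2: rising=0.31, gusty=0.60; AND[a·b] → w = 0.1860
R3: rising=0.31, breezy=0.77; AND[a·b] → w = 0.2387
R4: sinking=0.95 → w = 0.9500
Rules with consequent 'weak': {R2, R4} → strengths 0.1860, 0.9500
Aggregate via t-conorm [a + b − a·b]: 0.9593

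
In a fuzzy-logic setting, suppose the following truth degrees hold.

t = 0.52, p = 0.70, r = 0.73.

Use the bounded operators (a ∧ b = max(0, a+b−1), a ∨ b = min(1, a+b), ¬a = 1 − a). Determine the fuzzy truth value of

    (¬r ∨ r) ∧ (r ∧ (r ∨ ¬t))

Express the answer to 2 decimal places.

0.73

¬r = 1 − 0.73 = 0.27
¬r ∨ r = min(1, a+b) on (0.27, 0.73) = 1.00
¬t = 1 − 0.52 = 0.48
r ∨ ¬t = min(1, a+b) on (0.73, 0.48) = 1.00
r ∧ (r ∨ ¬t) = max(0, a+b−1) on (0.73, 1.00) = 0.73
(¬r ∨ r) ∧ (r ∧ (r ∨ ¬t)) = max(0, a+b−1) on (1.00, 0.73) = 0.73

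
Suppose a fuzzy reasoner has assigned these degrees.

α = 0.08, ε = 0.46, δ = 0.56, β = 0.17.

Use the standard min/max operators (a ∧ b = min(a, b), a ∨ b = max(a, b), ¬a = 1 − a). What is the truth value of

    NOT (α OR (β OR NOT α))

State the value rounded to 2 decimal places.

0.08

NOT α = 1 − 0.08 = 0.92
β OR NOT α = max(a, b) on (0.17, 0.92) = 0.92
α OR (β OR NOT α) = max(a, b) on (0.08, 0.92) = 0.92
NOT (α OR (β OR NOT α)) = 1 − 0.92 = 0.08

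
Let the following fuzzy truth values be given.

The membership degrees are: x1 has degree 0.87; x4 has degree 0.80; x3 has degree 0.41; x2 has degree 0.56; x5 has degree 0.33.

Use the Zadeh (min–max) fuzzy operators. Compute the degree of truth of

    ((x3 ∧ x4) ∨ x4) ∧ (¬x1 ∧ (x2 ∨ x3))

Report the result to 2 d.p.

x3 ∧ x4 = min(a, b) on (0.41, 0.80) = 0.41
(x3 ∧ x4) ∨ x4 = max(a, b) on (0.41, 0.80) = 0.80
¬x1 = 1 − 0.87 = 0.13
x2 ∨ x3 = max(a, b) on (0.56, 0.41) = 0.56
¬x1 ∧ (x2 ∨ x3) = min(a, b) on (0.13, 0.56) = 0.13
((x3 ∧ x4) ∨ x4) ∧ (¬x1 ∧ (x2 ∨ x3)) = min(a, b) on (0.80, 0.13) = 0.13

0.13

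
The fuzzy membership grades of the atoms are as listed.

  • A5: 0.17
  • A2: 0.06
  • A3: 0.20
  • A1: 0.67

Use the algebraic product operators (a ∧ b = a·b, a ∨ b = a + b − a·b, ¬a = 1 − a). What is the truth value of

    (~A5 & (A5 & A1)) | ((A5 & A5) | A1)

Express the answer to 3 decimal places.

0.710

~A5 = 1 − 0.1700 = 0.8300
A5 & A1 = a·b on (0.1700, 0.6700) = 0.1139
~A5 & (A5 & A1) = a·b on (0.8300, 0.1139) = 0.0945
A5 & A5 = a·b on (0.1700, 0.1700) = 0.0289
(A5 & A5) | A1 = a + b − a·b on (0.0289, 0.6700) = 0.6795
(~A5 & (A5 & A1)) | ((A5 & A5) | A1) = a + b − a·b on (0.0945, 0.6795) = 0.7098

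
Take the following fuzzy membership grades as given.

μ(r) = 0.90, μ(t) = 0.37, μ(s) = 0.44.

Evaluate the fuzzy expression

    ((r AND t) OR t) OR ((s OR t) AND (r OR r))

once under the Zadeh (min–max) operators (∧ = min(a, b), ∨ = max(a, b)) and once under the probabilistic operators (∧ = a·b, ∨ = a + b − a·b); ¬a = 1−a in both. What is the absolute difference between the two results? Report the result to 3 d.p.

0.409

Under Zadeh (min–max):
  r AND t = min(a, b) on (0.90, 0.37) = 0.37
  (r AND t) OR t = max(a, b) on (0.37, 0.37) = 0.37
  s OR t = max(a, b) on (0.44, 0.37) = 0.44
  r OR r = max(a, b) on (0.90, 0.90) = 0.90
  (s OR t) AND (r OR r) = min(a, b) on (0.44, 0.90) = 0.44
  ((r AND t) OR t) OR ((s OR t) AND (r OR r)) = max(a, b) on (0.37, 0.44) = 0.44
  → value = 0.4400
Under probabilistic:
  r AND t = a·b on (0.9000, 0.3700) = 0.3330
  (r AND t) OR t = a + b − a·b on (0.3330, 0.3700) = 0.5798
  s OR t = a + b − a·b on (0.4400, 0.3700) = 0.6472
  r OR r = a + b − a·b on (0.9000, 0.9000) = 0.9900
  (s OR t) AND (r OR r) = a·b on (0.6472, 0.9900) = 0.6407
  ((r AND t) OR t) OR ((s OR t) AND (r OR r)) = a + b − a·b on (0.5798, 0.6407) = 0.8490
  → value = 0.8490
|0.4400 − 0.8490| = 0.409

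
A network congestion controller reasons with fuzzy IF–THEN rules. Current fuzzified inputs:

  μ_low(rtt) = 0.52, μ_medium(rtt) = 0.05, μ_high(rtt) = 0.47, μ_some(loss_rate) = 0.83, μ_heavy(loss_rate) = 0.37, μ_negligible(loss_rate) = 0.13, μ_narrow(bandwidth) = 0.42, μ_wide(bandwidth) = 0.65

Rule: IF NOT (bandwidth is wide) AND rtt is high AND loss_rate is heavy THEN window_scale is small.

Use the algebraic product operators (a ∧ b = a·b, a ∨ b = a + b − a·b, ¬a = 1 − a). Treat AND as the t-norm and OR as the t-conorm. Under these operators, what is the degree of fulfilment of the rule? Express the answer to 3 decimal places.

0.061

firing strength: ¬wide=1−0.65=0.35, high=0.47, heavy=0.37; AND[a·b] → w = 0.0609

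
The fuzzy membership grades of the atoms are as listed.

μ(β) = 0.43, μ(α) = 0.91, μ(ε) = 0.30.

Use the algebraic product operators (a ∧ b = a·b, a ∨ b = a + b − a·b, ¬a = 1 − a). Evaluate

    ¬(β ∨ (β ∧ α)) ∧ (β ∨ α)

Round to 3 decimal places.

β ∧ α = a·b on (0.4300, 0.9100) = 0.3913
β ∨ (β ∧ α) = a + b − a·b on (0.4300, 0.3913) = 0.6530
¬(β ∨ (β ∧ α)) = 1 − 0.6530 = 0.3470
β ∨ α = a + b − a·b on (0.4300, 0.9100) = 0.9487
¬(β ∨ (β ∧ α)) ∧ (β ∨ α) = a·b on (0.3470, 0.9487) = 0.3292

0.329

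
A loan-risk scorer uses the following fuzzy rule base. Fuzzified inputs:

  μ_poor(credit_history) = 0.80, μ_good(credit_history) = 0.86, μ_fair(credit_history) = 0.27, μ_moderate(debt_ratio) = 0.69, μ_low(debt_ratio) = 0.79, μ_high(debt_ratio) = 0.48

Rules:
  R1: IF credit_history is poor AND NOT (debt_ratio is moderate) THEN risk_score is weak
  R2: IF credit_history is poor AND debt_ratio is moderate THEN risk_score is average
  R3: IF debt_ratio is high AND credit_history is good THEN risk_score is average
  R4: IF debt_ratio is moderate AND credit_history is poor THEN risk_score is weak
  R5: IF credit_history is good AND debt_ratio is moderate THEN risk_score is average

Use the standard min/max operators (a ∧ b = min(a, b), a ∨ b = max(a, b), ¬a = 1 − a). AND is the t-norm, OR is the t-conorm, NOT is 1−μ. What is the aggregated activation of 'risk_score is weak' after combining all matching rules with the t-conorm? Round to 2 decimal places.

0.69

R1: poor=0.80, ¬moderate=1−0.69=0.31; AND[min(a, b)] → w = 0.31
R2: poor=0.80, moderate=0.69; AND[min(a, b)] → w = 0.69
R3: high=0.48, good=0.86; AND[min(a, b)] → w = 0.48
R4: moderate=0.69, poor=0.80; AND[min(a, b)] → w = 0.69
R5: good=0.86, moderate=0.69; AND[min(a, b)] → w = 0.69
Rules with consequent 'weak': {R1, R4} → strengths 0.31, 0.69
Aggregate via t-conorm [max(a, b)]: 0.69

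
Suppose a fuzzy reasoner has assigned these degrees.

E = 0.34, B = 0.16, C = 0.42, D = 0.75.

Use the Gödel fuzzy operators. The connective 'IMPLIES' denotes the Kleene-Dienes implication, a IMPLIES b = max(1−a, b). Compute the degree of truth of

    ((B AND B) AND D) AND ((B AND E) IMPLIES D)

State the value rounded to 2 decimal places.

B AND B = min(a, b) on (0.16, 0.16) = 0.16
(B AND B) AND D = min(a, b) on (0.16, 0.75) = 0.16
B AND E = min(a, b) on (0.16, 0.34) = 0.16
(B AND E) IMPLIES D  [Kleene-Dienes: max(1−a, b)] with a=0.16, b=0.75 → 0.84
((B AND B) AND D) AND ((B AND E) IMPLIES D) = min(a, b) on (0.16, 0.84) = 0.16

0.16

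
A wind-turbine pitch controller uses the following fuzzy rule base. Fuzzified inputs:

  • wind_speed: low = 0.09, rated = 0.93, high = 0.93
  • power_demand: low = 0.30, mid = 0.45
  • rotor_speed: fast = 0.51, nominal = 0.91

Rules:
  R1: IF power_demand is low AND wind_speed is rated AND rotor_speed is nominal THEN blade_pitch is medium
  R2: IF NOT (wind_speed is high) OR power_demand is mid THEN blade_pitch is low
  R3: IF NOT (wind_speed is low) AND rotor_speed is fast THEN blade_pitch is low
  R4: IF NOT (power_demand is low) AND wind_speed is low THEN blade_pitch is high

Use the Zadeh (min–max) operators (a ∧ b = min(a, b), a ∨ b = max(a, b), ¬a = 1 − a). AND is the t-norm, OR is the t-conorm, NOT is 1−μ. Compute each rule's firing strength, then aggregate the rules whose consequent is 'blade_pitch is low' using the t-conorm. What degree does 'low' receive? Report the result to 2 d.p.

R1: low=0.30, rated=0.93, nominal=0.91; AND[min(a, b)] → w = 0.30
R2: ¬high=1−0.93=0.07, mid=0.45; OR[max(a, b)] → w = 0.45
R3: ¬low=1−0.09=0.91, fast=0.51; AND[min(a, b)] → w = 0.51
R4: ¬low=1−0.30=0.70, low=0.09; AND[min(a, b)] → w = 0.09
Rules with consequent 'low': {R2, R3} → strengths 0.45, 0.51
Aggregate via t-conorm [max(a, b)]: 0.51

0.51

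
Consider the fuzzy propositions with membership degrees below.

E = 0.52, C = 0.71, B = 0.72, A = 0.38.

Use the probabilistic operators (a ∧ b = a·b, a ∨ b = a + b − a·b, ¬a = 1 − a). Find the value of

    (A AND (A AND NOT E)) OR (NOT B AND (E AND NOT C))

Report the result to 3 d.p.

0.109

NOT E = 1 − 0.5200 = 0.4800
A AND NOT E = a·b on (0.3800, 0.4800) = 0.1824
A AND (A AND NOT E) = a·b on (0.3800, 0.1824) = 0.0693
NOT B = 1 − 0.7200 = 0.2800
NOT C = 1 − 0.7100 = 0.2900
E AND NOT C = a·b on (0.5200, 0.2900) = 0.1508
NOT B AND (E AND NOT C) = a·b on (0.2800, 0.1508) = 0.0422
(A AND (A AND NOT E)) OR (NOT B AND (E AND NOT C)) = a + b − a·b on (0.0693, 0.0422) = 0.1086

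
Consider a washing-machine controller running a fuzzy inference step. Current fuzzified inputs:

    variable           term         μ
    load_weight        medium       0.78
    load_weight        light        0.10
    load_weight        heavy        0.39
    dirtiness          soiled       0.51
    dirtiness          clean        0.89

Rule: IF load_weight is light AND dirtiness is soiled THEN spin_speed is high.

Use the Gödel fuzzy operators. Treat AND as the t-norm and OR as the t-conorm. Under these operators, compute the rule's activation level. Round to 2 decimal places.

firing strength: light=0.10, soiled=0.51; AND[min(a, b)] → w = 0.10

0.10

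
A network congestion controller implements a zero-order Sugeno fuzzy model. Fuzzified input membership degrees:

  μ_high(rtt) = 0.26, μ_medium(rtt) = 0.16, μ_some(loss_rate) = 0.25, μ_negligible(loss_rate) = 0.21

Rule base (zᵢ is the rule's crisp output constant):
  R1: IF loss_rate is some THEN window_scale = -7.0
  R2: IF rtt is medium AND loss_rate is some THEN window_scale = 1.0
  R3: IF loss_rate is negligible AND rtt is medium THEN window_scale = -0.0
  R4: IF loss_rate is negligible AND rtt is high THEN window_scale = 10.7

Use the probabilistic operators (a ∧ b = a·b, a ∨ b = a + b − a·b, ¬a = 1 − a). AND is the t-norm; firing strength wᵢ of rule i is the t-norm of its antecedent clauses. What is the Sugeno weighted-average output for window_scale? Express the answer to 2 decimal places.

R1 (z=-7.0): some=0.25 → w = 0.2500
R2 (z=1.0): medium=0.16, some=0.25; AND[a·b] → w = 0.0400
R3 (z=-0.0): negligible=0.21, medium=0.16; AND[a·b] → w = 0.0336
R4 (z=10.7): negligible=0.21, high=0.26; AND[a·b] → w = 0.0546
Weighted average = (0.2500·-7.0 + 0.0400·1.0 + 0.0336·-0.0 + 0.0546·10.7) / (0.2500 + 0.0400 + 0.0336 + 0.0546)
  = -1.1258 / 0.3782 = -2.98

-2.98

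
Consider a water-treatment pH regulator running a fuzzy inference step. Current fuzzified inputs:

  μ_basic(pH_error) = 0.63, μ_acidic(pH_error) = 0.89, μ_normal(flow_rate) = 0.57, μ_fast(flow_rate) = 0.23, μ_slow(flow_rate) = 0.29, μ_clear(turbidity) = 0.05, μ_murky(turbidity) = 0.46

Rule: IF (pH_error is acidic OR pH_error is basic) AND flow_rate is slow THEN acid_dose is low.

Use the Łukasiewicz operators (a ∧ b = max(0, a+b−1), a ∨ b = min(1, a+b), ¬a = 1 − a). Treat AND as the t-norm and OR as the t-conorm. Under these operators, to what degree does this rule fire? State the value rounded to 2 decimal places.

0.29

firing strength: (acidic=0.89 OR basic=0.63) = 1.00; AND[max(0, a+b−1)] with slow=0.29 → w = 0.29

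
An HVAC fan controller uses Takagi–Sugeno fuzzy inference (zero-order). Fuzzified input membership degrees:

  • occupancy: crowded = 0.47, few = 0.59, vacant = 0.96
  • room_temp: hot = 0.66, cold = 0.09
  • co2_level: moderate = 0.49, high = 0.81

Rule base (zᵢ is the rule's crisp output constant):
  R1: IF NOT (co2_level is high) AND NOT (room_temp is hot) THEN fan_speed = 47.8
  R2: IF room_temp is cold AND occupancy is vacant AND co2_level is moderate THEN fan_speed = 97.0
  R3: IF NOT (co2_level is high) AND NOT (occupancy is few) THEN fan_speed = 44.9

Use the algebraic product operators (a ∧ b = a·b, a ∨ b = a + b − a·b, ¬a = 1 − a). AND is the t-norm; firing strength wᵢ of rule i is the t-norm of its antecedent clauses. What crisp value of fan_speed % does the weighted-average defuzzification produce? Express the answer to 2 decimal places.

R1 (z=47.8): ¬high=1−0.81=0.19, ¬hot=1−0.66=0.34; AND[a·b] → w = 0.0646
R2 (z=97.0): cold=0.09, vacant=0.96, moderate=0.49; AND[a·b] → w = 0.0423
R3 (z=44.9): ¬high=1−0.81=0.19, ¬few=1−0.59=0.41; AND[a·b] → w = 0.0779
Weighted average = (0.0646·47.8 + 0.0423·97.0 + 0.0779·44.9) / (0.0646 + 0.0423 + 0.0779)
  = 10.6922 / 0.1848 = 57.85

57.85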